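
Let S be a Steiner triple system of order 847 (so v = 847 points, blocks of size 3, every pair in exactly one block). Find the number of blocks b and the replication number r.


An STS(v) is a 2-(v, 3, 1) BIBD: block size k = 3, λ = 1.
Replication: r(k − 1) = λ(v − 1) ⇒ r·2 = 847 − 1 = 846 ⇒ r = 423.
Block count: bk = vr ⇒ b·3 = 847·423 = 358281 ⇒ b = 119427.

r = 423, b = 119427.


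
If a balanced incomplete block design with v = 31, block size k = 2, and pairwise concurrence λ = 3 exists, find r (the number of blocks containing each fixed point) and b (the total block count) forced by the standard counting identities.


Any 2-(v, k, λ) BIBD satisfies two necessary conditions:
  (i)  Each point sits in r blocks, and counting incidences through any fixed point gives r(k − 1) = λ(v − 1), so r = λ(v − 1)/(k − 1).
  (ii) Total incidences bk = vr, so b = vr/k.
Step 1: r = λ(v − 1)/(k − 1) = 3·(31 − 1)/(2 − 1) = 3·30/1 = 90/1 = 90.
Step 2: b = vr/k = 31·90/2 = 2790/2 = 1395.
Check integrality: r = 90 ∈ Z ✓, b = 1395 ∈ Z ✓.
(These identities are necessary conditions: they determine r and b for any design with these parameters, but do not by themselves prove that one exists.)

r = 90, b = 1395.


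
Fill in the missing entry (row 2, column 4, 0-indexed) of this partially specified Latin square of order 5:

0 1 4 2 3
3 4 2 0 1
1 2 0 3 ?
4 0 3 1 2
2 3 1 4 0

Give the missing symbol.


Row 2 contains symbols [0, 1, 2, 3] — missing [4].
Column 4 contains symbols [0, 1, 2, 3] — missing [4].
The missing symbol must appear in both missing sets; intersection = [4].
Therefore the hidden value is 4.

Missing value = 4.


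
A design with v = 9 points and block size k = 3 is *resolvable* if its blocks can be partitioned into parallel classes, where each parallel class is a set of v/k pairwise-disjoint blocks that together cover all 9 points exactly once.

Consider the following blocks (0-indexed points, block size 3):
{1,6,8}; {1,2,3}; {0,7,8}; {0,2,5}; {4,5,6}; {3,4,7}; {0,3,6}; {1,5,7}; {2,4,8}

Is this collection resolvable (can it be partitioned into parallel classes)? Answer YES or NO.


v = 9, block size k = 3, number of blocks = 9.
For resolvability, blocks must partition into parallel classes of size v/k = 3.
Total blocks must therefore be a multiple of 3: 9 = 3·3 + 0 ⇒ divisible ✓.
Greedy packing gives 3 candidate class(es). Each should be a full parallel class (size 3, covers all 9 points).
  Class 1 (3 blocks): {1,6,8}; {0,2,5}; {3,4,7}. Points covered: [0, 1, 2, 3, 4, 5, 6, 7, 8].
  Class 2 (3 blocks): {1,2,3}; {0,7,8}; {4,5,6}. Points covered: [0, 1, 2, 3, 4, 5, 6, 7, 8].
  Class 3 (3 blocks): {0,3,6}; {1,5,7}; {2,4,8}. Points covered: [0, 1, 2, 3, 4, 5, 6, 7, 8].
All classes full (size 3)? YES. All classes cover every point? YES.
Resolvable? YES.

YES


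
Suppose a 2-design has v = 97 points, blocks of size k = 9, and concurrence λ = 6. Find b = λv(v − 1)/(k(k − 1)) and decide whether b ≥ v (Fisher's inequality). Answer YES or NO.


r = λ(v − 1)/(k − 1) = 6·96/8 = 72.
b = vr/k = 97·72/9 = 776.
Fisher's inequality: b ≥ v ⇔ 776 ≥ 97? YES.

YES


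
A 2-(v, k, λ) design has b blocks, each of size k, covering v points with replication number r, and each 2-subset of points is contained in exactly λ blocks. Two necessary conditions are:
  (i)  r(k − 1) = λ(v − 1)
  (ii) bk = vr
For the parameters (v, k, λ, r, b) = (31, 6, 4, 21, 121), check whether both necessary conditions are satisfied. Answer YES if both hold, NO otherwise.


Condition (i): r(k − 1) = 21·5 = 105; λ(v − 1) = 4·30 = 120. Match? NO.
Condition (ii): bk = 121·6 = 726; vr = 31·21 = 651. Match? NO.
Both conditions hold? NO.

NO


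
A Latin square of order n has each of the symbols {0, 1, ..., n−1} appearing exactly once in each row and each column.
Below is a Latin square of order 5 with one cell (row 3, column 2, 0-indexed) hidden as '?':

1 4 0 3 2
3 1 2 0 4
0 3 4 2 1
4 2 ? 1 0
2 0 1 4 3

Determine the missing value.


Row 3 contains symbols [0, 1, 2, 4] — missing [3].
Column 2 contains symbols [0, 1, 2, 4] — missing [3].
The missing symbol must appear in both missing sets; intersection = [3].
Therefore the hidden value is 3.

Missing value = 3.


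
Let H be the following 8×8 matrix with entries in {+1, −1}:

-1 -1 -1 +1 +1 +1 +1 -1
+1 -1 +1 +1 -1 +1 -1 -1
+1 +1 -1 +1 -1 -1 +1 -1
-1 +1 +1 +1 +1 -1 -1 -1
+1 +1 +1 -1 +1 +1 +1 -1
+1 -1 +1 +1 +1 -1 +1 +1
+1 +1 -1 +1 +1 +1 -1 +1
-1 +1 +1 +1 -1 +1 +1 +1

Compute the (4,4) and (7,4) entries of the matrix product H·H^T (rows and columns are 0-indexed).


Row 4 of H: [1, 1, 1, -1, 1, 1, 1, -1].
Row 7 of H: [-1, 1, 1, 1, -1, 1, 1, 1].
(H·H^T)[4][4] = Σ_j H[4][j]·H[4][j] = (1)² + (1)² + (1)² + (-1)² + (1)² + (1)² + (1)² + (-1)² = 1 + 1 + 1 + 1 + 1 + 1 + 1 + 1 = 8.
(H·H^T)[7][4] = Σ_j H[7][j]·H[4][j] = (-1)·(1) + (1)·(1) + (1)·(1) + (1)·(-1) + (-1)·(1) + (1)·(1) + (1)·(1) + (1)·(-1) = -1 + 1 + 1 + -1 + -1 + 1 + 1 + -1 = 0.
So rows 7 and 4 are orthogonal; the diagonal entry equals n = 8.

(4,4) entry = 8; (7,4) entry = 0.


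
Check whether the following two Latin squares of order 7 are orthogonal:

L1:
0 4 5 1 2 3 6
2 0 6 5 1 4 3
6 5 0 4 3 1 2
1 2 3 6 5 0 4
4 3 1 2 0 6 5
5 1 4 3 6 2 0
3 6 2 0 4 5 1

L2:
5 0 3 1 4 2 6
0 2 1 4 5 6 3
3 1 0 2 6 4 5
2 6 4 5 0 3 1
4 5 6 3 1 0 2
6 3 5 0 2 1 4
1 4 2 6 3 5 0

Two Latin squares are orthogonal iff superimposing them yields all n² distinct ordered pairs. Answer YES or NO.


Form the n² = 49 superimposed pairs (L1[i][j], L2[i][j]), row by row (rows and columns indexed from 0):
row 0: (0,5) (4,0) (5,3) (1,1) (2,4) (3,2) (6,6)
row 1: (2,0) (0,2) (6,1) (5,4) (1,5) (4,6) (3,3)
row 2: (6,3) (5,1) (0,0) (4,2) (3,6) (1,4) (2,5)
row 3: (1,2) (2,6) (3,4) (6,5) (5,0) (0,3) (4,1)
row 4: (4,4) (3,5) (1,6) (2,3) (0,1) (6,0) (5,2)
row 5: (5,6) (1,3) (4,5) (3,0) (6,2) (2,1) (0,4)
row 6: (3,1) (6,4) (2,2) (0,6) (4,3) (5,5) (1,0)
Orthogonality requires all 49 pairs distinct.
Check by first coordinate: for each symbol s of L1, list the L2 entries in the n cells where L1 = s; they must all differ.
  L1 = 0: L2 entries (in reading order) 5, 2, 0, 3, 1, 4, 6 — all 7 distinct ✓
  L1 = 1: L2 entries (in reading order) 1, 5, 4, 2, 6, 3, 0 — all 7 distinct ✓
  L1 = 2: L2 entries (in reading order) 4, 0, 5, 6, 3, 1, 2 — all 7 distinct ✓
  L1 = 3: L2 entries (in reading order) 2, 3, 6, 4, 5, 0, 1 — all 7 distinct ✓
  L1 = 4: L2 entries (in reading order) 0, 6, 2, 1, 4, 5, 3 — all 7 distinct ✓
  L1 = 5: L2 entries (in reading order) 3, 4, 1, 0, 2, 6, 5 — all 7 distinct ✓
  L1 = 6: L2 entries (in reading order) 6, 1, 3, 5, 0, 2, 4 — all 7 distinct ✓
Every symbol of L1 meets every symbol of L2 exactly once, so all 49 pairs are distinct (49 of 49).
Conclusion: YES.

YES


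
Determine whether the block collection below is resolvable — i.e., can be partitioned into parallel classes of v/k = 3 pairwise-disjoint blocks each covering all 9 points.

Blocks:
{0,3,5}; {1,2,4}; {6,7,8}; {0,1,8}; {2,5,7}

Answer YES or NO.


v = 9, block size k = 3, number of blocks = 5.
For resolvability, blocks must partition into parallel classes of size v/k = 3.
Total blocks must therefore be a multiple of 3: 5 = 3·1 + 2 ⇒ not divisible ✗.
Resolvable? NO.

NO


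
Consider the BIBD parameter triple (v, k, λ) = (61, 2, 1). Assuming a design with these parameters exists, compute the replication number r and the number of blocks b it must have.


Any 2-(v, k, λ) BIBD satisfies two necessary conditions:
  (i)  Each point sits in r blocks, and counting incidences through any fixed point gives r(k − 1) = λ(v − 1), so r = λ(v − 1)/(k − 1).
  (ii) Total incidences bk = vr, so b = vr/k.
Step 1: r = λ(v − 1)/(k − 1) = 1·(61 − 1)/(2 − 1) = 1·60/1 = 60/1 = 60.
Step 2: b = vr/k = 61·60/2 = 3660/2 = 1830.
Check integrality: r = 60 ∈ Z ✓, b = 1830 ∈ Z ✓.
(These identities are necessary conditions: they determine r and b for any design with these parameters, but do not by themselves prove that one exists.)

r = 60, b = 1830.


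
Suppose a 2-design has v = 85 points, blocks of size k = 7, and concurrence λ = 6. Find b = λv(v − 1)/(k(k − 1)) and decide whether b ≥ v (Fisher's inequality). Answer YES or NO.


b = λv(v − 1)/(k(k − 1)) = 6·85·84/(7·6) = 42840/42 = 1020.
Compare with v = 85: b ≥ v, so Fisher's inequality holds.

YES


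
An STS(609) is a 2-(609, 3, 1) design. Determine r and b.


An STS(v) is a 2-(v, 3, 1) BIBD: block size k = 3, λ = 1.
Replication: r(k − 1) = λ(v − 1) ⇒ r·2 = 609 − 1 = 608 ⇒ r = 304.
Block count: bk = vr ⇒ b·3 = 609·304 = 185136 ⇒ b = 61712.
(Check via b = v(v − 1)/6 = 609·608/6 = 370272/6 = 61712.)

r = 304, b = 61712.


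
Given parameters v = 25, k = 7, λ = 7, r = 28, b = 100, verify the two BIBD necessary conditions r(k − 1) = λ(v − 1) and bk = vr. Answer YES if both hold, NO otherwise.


Condition (i): r(k − 1) = 28·6 = 168; λ(v − 1) = 7·24 = 168. Match? YES.
Condition (ii): bk = 100·7 = 700; vr = 25·28 = 700. Match? YES.
Both conditions hold? YES.

YES


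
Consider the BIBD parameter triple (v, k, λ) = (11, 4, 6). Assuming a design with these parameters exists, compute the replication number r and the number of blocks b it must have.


Any 2-(v, k, λ) BIBD satisfies two necessary conditions:
  (i)  Each point sits in r blocks, and counting incidences through any fixed point gives r(k − 1) = λ(v − 1), so r = λ(v − 1)/(k − 1).
  (ii) Total incidences bk = vr, so b = vr/k.
Step 1: r = λ(v − 1)/(k − 1) = 6·(11 − 1)/(4 − 1) = 6·10/3 = 60/3 = 20.
Step 2: b = vr/k = 11·20/4 = 220/4 = 55.
Check integrality: r = 20 ∈ Z ✓, b = 55 ∈ Z ✓.
(These identities are necessary conditions: they determine r and b for any design with these parameters, but do not by themselves prove that one exists.)

r = 20, b = 55.


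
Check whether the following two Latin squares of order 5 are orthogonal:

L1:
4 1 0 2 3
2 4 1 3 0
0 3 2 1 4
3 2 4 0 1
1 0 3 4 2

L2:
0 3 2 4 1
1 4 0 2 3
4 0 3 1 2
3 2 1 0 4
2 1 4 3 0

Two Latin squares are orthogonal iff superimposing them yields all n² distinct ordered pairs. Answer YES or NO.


Form the n² = 25 superimposed pairs (L1[i][j], L2[i][j]), row by row (rows and columns indexed from 0):
row 0: (4,0) (1,3) (0,2) (2,4) (3,1)
row 1: (2,1) (4,4) (1,0) (3,2) (0,3)
row 2: (0,4) (3,0) (2,3) (1,1) (4,2)
row 3: (3,3) (2,2) (4,1) (0,0) (1,4)
row 4: (1,2) (0,1) (3,4) (4,3) (2,0)
Orthogonality requires all 25 pairs distinct.
Check by first coordinate: for each symbol s of L1, list the L2 entries in the n cells where L1 = s; they must all differ.
  L1 = 0: L2 entries (in reading order) 2, 3, 4, 0, 1 — all 5 distinct ✓
  L1 = 1: L2 entries (in reading order) 3, 0, 1, 4, 2 — all 5 distinct ✓
  L1 = 2: L2 entries (in reading order) 4, 1, 3, 2, 0 — all 5 distinct ✓
  L1 = 3: L2 entries (in reading order) 1, 2, 0, 3, 4 — all 5 distinct ✓
  L1 = 4: L2 entries (in reading order) 0, 4, 2, 1, 3 — all 5 distinct ✓
Every symbol of L1 meets every symbol of L2 exactly once, so all 25 pairs are distinct (25 of 25).
Conclusion: YES.

YES


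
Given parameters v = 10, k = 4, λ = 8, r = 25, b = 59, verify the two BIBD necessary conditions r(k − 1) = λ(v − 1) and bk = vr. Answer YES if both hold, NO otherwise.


Condition (i): r(k − 1) = 25·3 = 75; λ(v − 1) = 8·9 = 72. Match? NO.
Condition (ii): bk = 59·4 = 236; vr = 10·25 = 250. Match? NO.
Both conditions hold? NO.

NO


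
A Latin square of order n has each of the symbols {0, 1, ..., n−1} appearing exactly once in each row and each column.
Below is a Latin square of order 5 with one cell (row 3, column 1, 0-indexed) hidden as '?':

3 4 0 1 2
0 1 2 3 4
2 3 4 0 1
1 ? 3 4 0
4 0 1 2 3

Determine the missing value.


Row 3 contains symbols [0, 1, 3, 4] — missing [2].
Column 1 contains symbols [0, 1, 3, 4] — missing [2].
The missing symbol must appear in both missing sets; intersection = [2].
Therefore the hidden value is 2.

Missing value = 2.


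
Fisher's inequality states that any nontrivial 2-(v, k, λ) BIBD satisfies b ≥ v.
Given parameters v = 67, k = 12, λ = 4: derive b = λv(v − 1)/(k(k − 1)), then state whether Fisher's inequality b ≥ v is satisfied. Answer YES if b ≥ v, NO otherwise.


b = λv(v − 1)/(k(k − 1)) = 4·67·66/(12·11) = 17688/132 = 134.
Compare with v = 67: b ≥ v, so Fisher's inequality holds.

YES


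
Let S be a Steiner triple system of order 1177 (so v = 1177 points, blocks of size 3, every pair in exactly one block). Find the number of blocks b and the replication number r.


An STS(v) is a 2-(v, 3, 1) BIBD: block size k = 3, λ = 1.
Replication: r(k − 1) = λ(v − 1) ⇒ r·2 = 1177 − 1 = 1176 ⇒ r = 588.
Block count: bk = vr ⇒ b·3 = 1177·588 = 692076 ⇒ b = 230692.
(Check via b = v(v − 1)/6 = 1177·1176/6 = 1384152/6 = 230692.)

r = 588, b = 230692.


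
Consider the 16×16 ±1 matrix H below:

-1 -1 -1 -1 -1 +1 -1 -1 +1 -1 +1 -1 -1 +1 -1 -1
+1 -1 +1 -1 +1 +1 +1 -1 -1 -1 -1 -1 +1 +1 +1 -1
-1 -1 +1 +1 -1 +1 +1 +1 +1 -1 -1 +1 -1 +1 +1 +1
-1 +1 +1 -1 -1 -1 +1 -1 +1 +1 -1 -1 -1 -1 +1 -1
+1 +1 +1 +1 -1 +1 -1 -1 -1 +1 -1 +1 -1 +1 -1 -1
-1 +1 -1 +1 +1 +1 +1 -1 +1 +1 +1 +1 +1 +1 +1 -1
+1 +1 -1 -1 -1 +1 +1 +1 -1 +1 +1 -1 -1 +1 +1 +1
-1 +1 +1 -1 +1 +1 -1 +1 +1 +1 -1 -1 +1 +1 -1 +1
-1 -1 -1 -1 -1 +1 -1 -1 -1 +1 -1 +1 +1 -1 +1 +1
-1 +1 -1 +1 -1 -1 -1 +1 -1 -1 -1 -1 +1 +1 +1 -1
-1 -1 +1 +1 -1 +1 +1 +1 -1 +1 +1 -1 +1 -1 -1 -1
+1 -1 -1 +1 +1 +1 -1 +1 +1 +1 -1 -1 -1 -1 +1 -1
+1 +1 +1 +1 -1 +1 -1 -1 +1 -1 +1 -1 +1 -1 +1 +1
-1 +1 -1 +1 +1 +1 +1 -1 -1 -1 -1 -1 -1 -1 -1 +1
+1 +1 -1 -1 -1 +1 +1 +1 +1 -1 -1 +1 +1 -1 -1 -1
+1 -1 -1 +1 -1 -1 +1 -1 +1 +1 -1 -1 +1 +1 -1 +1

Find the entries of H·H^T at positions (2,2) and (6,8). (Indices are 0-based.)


Row 2 of H: [-1, -1, 1, 1, -1, 1, 1, 1, 1, -1, -1, 1, -1, 1, 1, 1].
Row 6 of H: [1, 1, -1, -1, -1, 1, 1, 1, -1, 1, 1, -1, -1, 1, 1, 1].
Row 8 of H: [-1, -1, -1, -1, -1, 1, -1, -1, -1, 1, -1, 1, 1, -1, 1, 1].
(H·H^T)[2][2] = Σ_j H[2][j]·H[2][j] = (-1)² + (-1)² + (1)² + (1)² + (-1)² + (1)² + (1)² + (1)² + (1)² + (-1)² + (-1)² + (1)² + (-1)² + (1)² + (1)² + (1)² = 1 + 1 + 1 + 1 + 1 + 1 + 1 + 1 + 1 + 1 + 1 + 1 + 1 + 1 + 1 + 1 = 16.
(H·H^T)[6][8] = Σ_j H[6][j]·H[8][j] = (1)·(-1) + (1)·(-1) + (-1)·(-1) + (-1)·(-1) + (-1)·(-1) + (1)·(1) + (1)·(-1) + (1)·(-1) + (-1)·(-1) + (1)·(1) + (1)·(-1) + (-1)·(1) + (-1)·(1) + (1)·(-1) + (1)·(1) + (1)·(1) = -1 + -1 + 1 + 1 + 1 + 1 + -1 + -1 + 1 + 1 + -1 + -1 + -1 + -1 + 1 + 1 = 0.
So rows 6 and 8 are orthogonal; the diagonal entry equals n = 16.

(2,2) entry = 16; (6,8) entry = 0.


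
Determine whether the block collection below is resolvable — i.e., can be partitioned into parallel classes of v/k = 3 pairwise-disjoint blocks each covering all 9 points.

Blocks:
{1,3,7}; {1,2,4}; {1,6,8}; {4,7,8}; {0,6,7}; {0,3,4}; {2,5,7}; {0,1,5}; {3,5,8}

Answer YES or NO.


v = 9, block size k = 3, number of blocks = 9.
For resolvability, blocks must partition into parallel classes of size v/k = 3.
Total blocks must therefore be a multiple of 3: 9 = 3·3 + 0 ⇒ divisible ✓.
Consider block {1,3,7}. It intersects every other block in the collection, so no parallel class of size 3 can contain it.
Since every block must belong to some parallel class in a resolution, the collection cannot be partitioned into parallel classes.
Resolvable? NO.

NO


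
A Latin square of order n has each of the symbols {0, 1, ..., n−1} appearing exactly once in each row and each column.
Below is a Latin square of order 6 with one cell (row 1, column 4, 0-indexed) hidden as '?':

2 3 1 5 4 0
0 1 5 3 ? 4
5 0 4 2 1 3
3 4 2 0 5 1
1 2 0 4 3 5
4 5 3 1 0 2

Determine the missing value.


Row 1 contains symbols [0, 1, 3, 4, 5] — missing [2].
Column 4 contains symbols [0, 1, 3, 4, 5] — missing [2].
The missing symbol must appear in both missing sets; intersection = [2].
Therefore the hidden value is 2.

Missing value = 2.


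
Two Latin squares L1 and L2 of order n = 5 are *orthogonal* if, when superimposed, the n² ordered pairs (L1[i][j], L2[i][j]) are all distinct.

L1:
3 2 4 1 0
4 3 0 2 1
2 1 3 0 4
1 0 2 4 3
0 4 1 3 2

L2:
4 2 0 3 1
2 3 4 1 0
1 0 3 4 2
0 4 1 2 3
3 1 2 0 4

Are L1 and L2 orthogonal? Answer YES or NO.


Form the n² = 25 superimposed pairs (L1[i][j], L2[i][j]), row by row (rows and columns indexed from 0):
row 0: (3,4) (2,2) (4,0) (1,3) (0,1)
row 1: (4,2) (3,3) (0,4) (2,1) (1,0)
row 2: (2,1) (1,0) (3,3) (0,4) (4,2)
row 3: (1,0) (0,4) (2,1) (4,2) (3,3)
row 4: (0,3) (4,1) (1,2) (3,0) (2,4)
Orthogonality requires all 25 pairs distinct.
But the pair (2,1) repeats: cell (1,3) has L1 = 2, L2 = 1, and cell (2,0) has L1 = 2, L2 = 1.
A repeated pair means some other pair never occurs (only 15 distinct pairs out of 25), so the squares are not orthogonal.
Conclusion: NO.

NO


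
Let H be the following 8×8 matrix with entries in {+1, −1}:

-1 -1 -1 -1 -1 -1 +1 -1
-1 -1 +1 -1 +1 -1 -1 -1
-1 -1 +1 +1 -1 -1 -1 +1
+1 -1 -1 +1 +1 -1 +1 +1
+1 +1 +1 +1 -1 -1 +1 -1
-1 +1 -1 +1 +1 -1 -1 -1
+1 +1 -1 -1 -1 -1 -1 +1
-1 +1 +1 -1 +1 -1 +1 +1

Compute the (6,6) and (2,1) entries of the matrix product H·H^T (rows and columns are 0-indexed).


Row 1 of H: [-1, -1, 1, -1, 1, -1, -1, -1].
Row 2 of H: [-1, -1, 1, 1, -1, -1, -1, 1].
Row 6 of H: [1, 1, -1, -1, -1, -1, -1, 1].
(H·H^T)[6][6] = Σ_j H[6][j]·H[6][j] = (1)² + (1)² + (-1)² + (-1)² + (-1)² + (-1)² + (-1)² + (1)² = 1 + 1 + 1 + 1 + 1 + 1 + 1 + 1 = 8.
(H·H^T)[2][1] = Σ_j H[2][j]·H[1][j] = (-1)·(-1) + (-1)·(-1) + (1)·(1) + (1)·(-1) + (-1)·(1) + (-1)·(-1) + (-1)·(-1) + (1)·(-1) = 1 + 1 + 1 + -1 + -1 + 1 + 1 + -1 = 2.
Rows 2 and 1 are not orthogonal (dot product = 2 ≠ 0), so H is not a Hadamard matrix.

(6,6) entry = 8; (2,1) entry = 2.


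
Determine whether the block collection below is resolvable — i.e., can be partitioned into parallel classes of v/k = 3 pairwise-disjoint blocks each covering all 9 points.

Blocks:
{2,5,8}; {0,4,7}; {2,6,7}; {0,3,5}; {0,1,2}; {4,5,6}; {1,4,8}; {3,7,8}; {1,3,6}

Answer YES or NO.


v = 9, block size k = 3, number of blocks = 9.
For resolvability, blocks must partition into parallel classes of size v/k = 3.
Total blocks must therefore be a multiple of 3: 9 = 3·3 + 0 ⇒ divisible ✓.
Greedy packing gives 3 candidate class(es). Each should be a full parallel class (size 3, covers all 9 points).
  Class 1 (3 blocks): {2,5,8}; {0,4,7}; {1,3,6}. Points covered: [0, 1, 2, 3, 4, 5, 6, 7, 8].
  Class 2 (3 blocks): {2,6,7}; {0,3,5}; {1,4,8}. Points covered: [0, 1, 2, 3, 4, 5, 6, 7, 8].
  Class 3 (3 blocks): {0,1,2}; {4,5,6}; {3,7,8}. Points covered: [0, 1, 2, 3, 4, 5, 6, 7, 8].
All classes full (size 3)? YES. All classes cover every point? YES.
Resolvable? YES.

YES


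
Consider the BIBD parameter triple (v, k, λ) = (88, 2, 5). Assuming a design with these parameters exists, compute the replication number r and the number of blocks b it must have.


Any 2-(v, k, λ) BIBD satisfies two necessary conditions:
  (i)  Each point sits in r blocks, and counting incidences through any fixed point gives r(k − 1) = λ(v − 1), so r = λ(v − 1)/(k − 1).
  (ii) Total incidences bk = vr, so b = vr/k.
Step 1: r = λ(v − 1)/(k − 1) = 5·(88 − 1)/(2 − 1) = 5·87/1 = 435/1 = 435.
Step 2: b = vr/k = 88·435/2 = 38280/2 = 19140.
Check integrality: r = 435 ∈ Z ✓, b = 19140 ∈ Z ✓.
(These identities are necessary conditions: they determine r and b for any design with these parameters, but do not by themselves prove that one exists.)

r = 435, b = 19140.


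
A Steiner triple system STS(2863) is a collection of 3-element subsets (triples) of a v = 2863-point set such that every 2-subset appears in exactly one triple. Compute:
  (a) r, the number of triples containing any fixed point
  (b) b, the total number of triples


An STS(v) is a 2-(v, 3, 1) BIBD: block size k = 3, λ = 1.
Replication: r(k − 1) = λ(v − 1) ⇒ r·2 = 2863 − 1 = 2862 ⇒ r = 1431.
Block count: bk = vr ⇒ b·3 = 2863·1431 = 4096953 ⇒ b = 1365651.
(Check via b = v(v − 1)/6 = 2863·2862/6 = 8193906/6 = 1365651.)

r = 1431, b = 1365651.


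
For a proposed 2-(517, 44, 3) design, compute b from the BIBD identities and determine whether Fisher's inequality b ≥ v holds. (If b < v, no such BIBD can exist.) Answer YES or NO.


b = λv(v − 1)/(k(k − 1)) = 3·517·516/(44·43) = 800316/1892 = 423.
Compare with v = 517: b < v, so Fisher's inequality fails.

NO


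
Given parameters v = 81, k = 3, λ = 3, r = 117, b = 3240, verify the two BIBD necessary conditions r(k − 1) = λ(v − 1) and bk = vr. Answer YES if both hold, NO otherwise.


Condition (i): r(k − 1) = 117·2 = 234; λ(v − 1) = 3·80 = 240. Match? NO.
Condition (ii): bk = 3240·3 = 9720; vr = 81·117 = 9477. Match? NO.
Both conditions hold? NO.

NO


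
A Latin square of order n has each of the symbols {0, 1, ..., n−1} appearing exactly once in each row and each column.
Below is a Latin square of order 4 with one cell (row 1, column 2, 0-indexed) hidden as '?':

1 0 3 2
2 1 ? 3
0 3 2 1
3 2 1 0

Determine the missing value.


Row 1 contains symbols [1, 2, 3] — missing [0].
Column 2 contains symbols [1, 2, 3] — missing [0].
The missing symbol must appear in both missing sets; intersection = [0].
Therefore the hidden value is 0.

Missing value = 0.


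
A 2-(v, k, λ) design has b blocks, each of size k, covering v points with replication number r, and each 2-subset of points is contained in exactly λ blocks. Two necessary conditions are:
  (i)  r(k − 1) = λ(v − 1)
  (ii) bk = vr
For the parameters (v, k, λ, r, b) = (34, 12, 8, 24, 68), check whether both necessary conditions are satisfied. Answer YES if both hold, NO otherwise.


Condition (i): r(k − 1) = 24·11 = 264; λ(v − 1) = 8·33 = 264. Match? YES.
Condition (ii): bk = 68·12 = 816; vr = 34·24 = 816. Match? YES.
Both conditions hold? YES.

YES


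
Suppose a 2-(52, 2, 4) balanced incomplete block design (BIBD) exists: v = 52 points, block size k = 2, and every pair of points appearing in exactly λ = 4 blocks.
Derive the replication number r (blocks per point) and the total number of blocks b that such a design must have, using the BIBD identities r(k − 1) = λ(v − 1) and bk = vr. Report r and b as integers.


Any 2-(v, k, λ) BIBD satisfies two necessary conditions:
  (i)  Each point sits in r blocks, and counting incidences through any fixed point gives r(k − 1) = λ(v − 1), so r = λ(v − 1)/(k − 1).
  (ii) Total incidences bk = vr, so b = vr/k.
Step 1: r = λ(v − 1)/(k − 1) = 4·(52 − 1)/(2 − 1) = 4·51/1 = 204/1 = 204.
Step 2: b = vr/k = 52·204/2 = 10608/2 = 5304.
Check integrality: r = 204 ∈ Z ✓, b = 5304 ∈ Z ✓.
(These identities are necessary conditions: they determine r and b for any design with these parameters, but do not by themselves prove that one exists.)

r = 204, b = 5304.


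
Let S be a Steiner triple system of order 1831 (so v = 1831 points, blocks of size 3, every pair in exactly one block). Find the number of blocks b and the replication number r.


An STS(v) is a 2-(v, 3, 1) BIBD: block size k = 3, λ = 1.
Replication: r(k − 1) = λ(v − 1) ⇒ r·2 = 1831 − 1 = 1830 ⇒ r = 915.
Block count: bk = vr ⇒ b·3 = 1831·915 = 1675365 ⇒ b = 558455.

r = 915, b = 558455.


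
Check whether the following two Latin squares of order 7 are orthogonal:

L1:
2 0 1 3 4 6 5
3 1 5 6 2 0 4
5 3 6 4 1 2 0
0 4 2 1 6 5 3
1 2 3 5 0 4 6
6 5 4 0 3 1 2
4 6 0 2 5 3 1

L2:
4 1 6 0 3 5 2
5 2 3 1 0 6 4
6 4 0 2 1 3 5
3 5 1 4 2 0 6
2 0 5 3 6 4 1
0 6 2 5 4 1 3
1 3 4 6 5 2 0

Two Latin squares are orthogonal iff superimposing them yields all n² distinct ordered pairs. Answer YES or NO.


Form the n² = 49 superimposed pairs (L1[i][j], L2[i][j]), row by row (rows and columns indexed from 0):
row 0: (2,4) (0,1) (1,6) (3,0) (4,3) (6,5) (5,2)
row 1: (3,5) (1,2) (5,3) (6,1) (2,0) (0,6) (4,4)
row 2: (5,6) (3,4) (6,0) (4,2) (1,1) (2,3) (0,5)
row 3: (0,3) (4,5) (2,1) (1,4) (6,2) (5,0) (3,6)
row 4: (1,2) (2,0) (3,5) (5,3) (0,6) (4,4) (6,1)
row 5: (6,0) (5,6) (4,2) (0,5) (3,4) (1,1) (2,3)
row 6: (4,1) (6,3) (0,4) (2,6) (5,5) (3,2) (1,0)
Orthogonality requires all 49 pairs distinct.
But the pair (1,2) repeats: cell (1,1) has L1 = 1, L2 = 2, and cell (4,0) has L1 = 1, L2 = 2.
A repeated pair means some other pair never occurs (only 35 distinct pairs out of 49), so the squares are not orthogonal.
Conclusion: NO.

NO


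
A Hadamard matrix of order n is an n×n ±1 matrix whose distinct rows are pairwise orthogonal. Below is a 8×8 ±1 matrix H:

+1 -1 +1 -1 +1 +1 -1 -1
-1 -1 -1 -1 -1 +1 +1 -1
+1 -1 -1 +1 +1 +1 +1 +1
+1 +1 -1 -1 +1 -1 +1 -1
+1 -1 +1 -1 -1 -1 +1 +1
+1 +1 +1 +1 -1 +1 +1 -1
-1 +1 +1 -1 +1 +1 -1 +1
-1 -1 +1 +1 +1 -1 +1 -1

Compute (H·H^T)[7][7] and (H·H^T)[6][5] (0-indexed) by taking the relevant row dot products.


Row 5 of H: [1, 1, 1, 1, -1, 1, 1, -1].
Row 6 of H: [-1, 1, 1, -1, 1, 1, -1, 1].
Row 7 of H: [-1, -1, 1, 1, 1, -1, 1, -1].
(H·H^T)[7][7] = Σ_j H[7][j]·H[7][j] = (-1)² + (-1)² + (1)² + (1)² + (1)² + (-1)² + (1)² + (-1)² = 1 + 1 + 1 + 1 + 1 + 1 + 1 + 1 = 8.
(H·H^T)[6][5] = Σ_j H[6][j]·H[5][j] = (-1)·(1) + (1)·(1) + (1)·(1) + (-1)·(1) + (1)·(-1) + (1)·(1) + (-1)·(1) + (1)·(-1) = -1 + 1 + 1 + -1 + -1 + 1 + -1 + -1 = -2.
Rows 6 and 5 are not orthogonal (dot product = -2 ≠ 0), so H is not a Hadamard matrix.

(7,7) entry = 8; (6,5) entry = -2.


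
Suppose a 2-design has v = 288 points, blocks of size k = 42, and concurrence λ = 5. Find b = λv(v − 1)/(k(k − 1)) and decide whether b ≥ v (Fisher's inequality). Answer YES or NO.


r = λ(v − 1)/(k − 1) = 5·287/41 = 35.
b = vr/k = 288·35/42 = 240.
Fisher's inequality: b ≥ v ⇔ 240 ≥ 288? NO.

NO


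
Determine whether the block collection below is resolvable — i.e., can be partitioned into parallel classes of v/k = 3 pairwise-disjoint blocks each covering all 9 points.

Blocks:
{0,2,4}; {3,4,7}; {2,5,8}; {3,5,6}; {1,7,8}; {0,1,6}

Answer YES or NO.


v = 9, block size k = 3, number of blocks = 6.
For resolvability, blocks must partition into parallel classes of size v/k = 3.
Total blocks must therefore be a multiple of 3: 6 = 3·2 + 0 ⇒ divisible ✓.
Greedy packing gives 2 candidate class(es). Each should be a full parallel class (size 3, covers all 9 points).
  Class 1 (3 blocks): {0,2,4}; {3,5,6}; {1,7,8}. Points covered: [0, 1, 2, 3, 4, 5, 6, 7, 8].
  Class 2 (3 blocks): {3,4,7}; {2,5,8}; {0,1,6}. Points covered: [0, 1, 2, 3, 4, 5, 6, 7, 8].
All classes full (size 3)? YES. All classes cover every point? YES.
Resolvable? YES.

YES


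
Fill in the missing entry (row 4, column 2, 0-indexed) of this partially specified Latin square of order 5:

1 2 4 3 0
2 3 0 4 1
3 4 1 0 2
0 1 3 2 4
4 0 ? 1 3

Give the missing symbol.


Row 4 contains symbols [0, 1, 3, 4] — missing [2].
Column 2 contains symbols [0, 1, 3, 4] — missing [2].
The missing symbol must appear in both missing sets; intersection = [2].
Therefore the hidden value is 2.

Missing value = 2.


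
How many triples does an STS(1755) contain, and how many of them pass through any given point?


An STS(v) is a 2-(v, 3, 1) BIBD: block size k = 3, λ = 1.
Replication: r(k − 1) = λ(v − 1) ⇒ r·2 = 1755 − 1 = 1754 ⇒ r = 877.
Block count: b = v(v − 1)/6 = 1755·1754/6 = 3078270/6 = 513045.

r = 877, b = 513045.


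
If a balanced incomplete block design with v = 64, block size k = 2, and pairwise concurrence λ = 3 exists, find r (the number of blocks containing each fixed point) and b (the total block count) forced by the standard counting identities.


Any 2-(v, k, λ) BIBD satisfies two necessary conditions:
  (i)  Each point sits in r blocks, and counting incidences through any fixed point gives r(k − 1) = λ(v − 1), so r = λ(v − 1)/(k − 1).
  (ii) Total incidences bk = vr, so b = vr/k.
Step 1: r = λ(v − 1)/(k − 1) = 3·(64 − 1)/(2 − 1) = 3·63/1 = 189/1 = 189.
Step 2: b = vr/k = 64·189/2 = 12096/2 = 6048.
Check integrality: r = 189 ∈ Z ✓, b = 6048 ∈ Z ✓.
(These identities are necessary conditions: they determine r and b for any design with these parameters, but do not by themselves prove that one exists.)

r = 189, b = 6048.


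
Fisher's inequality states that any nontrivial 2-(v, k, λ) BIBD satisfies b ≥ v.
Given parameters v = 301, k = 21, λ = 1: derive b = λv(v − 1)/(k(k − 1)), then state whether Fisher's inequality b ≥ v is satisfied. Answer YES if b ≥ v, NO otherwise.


b = λv(v − 1)/(k(k − 1)) = 1·301·300/(21·20) = 90300/420 = 215.
Compare with v = 301: b < v, so Fisher's inequality fails.

NO


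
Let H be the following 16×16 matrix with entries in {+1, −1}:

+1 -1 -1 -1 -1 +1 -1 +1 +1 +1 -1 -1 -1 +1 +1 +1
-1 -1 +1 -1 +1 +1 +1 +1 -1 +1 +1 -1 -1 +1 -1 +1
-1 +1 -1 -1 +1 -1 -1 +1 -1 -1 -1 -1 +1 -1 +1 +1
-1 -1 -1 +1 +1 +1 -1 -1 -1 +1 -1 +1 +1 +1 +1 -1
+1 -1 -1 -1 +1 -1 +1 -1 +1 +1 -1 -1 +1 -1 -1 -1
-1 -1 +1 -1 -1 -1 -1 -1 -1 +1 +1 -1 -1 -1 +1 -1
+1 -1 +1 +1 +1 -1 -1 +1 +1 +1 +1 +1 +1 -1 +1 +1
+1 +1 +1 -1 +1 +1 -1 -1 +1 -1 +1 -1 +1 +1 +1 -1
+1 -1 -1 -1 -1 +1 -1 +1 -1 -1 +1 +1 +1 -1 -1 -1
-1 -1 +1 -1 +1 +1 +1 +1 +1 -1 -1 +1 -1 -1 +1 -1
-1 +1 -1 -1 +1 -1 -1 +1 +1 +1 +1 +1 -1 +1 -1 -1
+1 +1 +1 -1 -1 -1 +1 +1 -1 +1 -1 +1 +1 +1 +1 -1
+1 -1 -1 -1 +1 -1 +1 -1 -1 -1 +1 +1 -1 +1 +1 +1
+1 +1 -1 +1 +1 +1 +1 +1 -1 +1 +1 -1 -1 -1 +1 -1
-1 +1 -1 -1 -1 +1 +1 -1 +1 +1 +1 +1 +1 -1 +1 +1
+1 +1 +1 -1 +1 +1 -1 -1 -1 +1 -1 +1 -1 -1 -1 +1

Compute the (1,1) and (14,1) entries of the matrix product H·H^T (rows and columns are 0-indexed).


Row 1 of H: [-1, -1, 1, -1, 1, 1, 1, 1, -1, 1, 1, -1, -1, 1, -1, 1].
Row 14 of H: [-1, 1, -1, -1, -1, 1, 1, -1, 1, 1, 1, 1, 1, -1, 1, 1].
(H·H^T)[1][1] = Σ_j H[1][j]·H[1][j] = (-1)² + (-1)² + (1)² + (-1)² + (1)² + (1)² + (1)² + (1)² + (-1)² + (1)² + (1)² + (-1)² + (-1)² + (1)² + (-1)² + (1)² = 1 + 1 + 1 + 1 + 1 + 1 + 1 + 1 + 1 + 1 + 1 + 1 + 1 + 1 + 1 + 1 = 16.
(H·H^T)[14][1] = Σ_j H[14][j]·H[1][j] = (-1)·(-1) + (1)·(-1) + (-1)·(1) + (-1)·(-1) + (-1)·(1) + (1)·(1) + (1)·(1) + (-1)·(1) + (1)·(-1) + (1)·(1) + (1)·(1) + (1)·(-1) + (1)·(-1) + (-1)·(1) + (1)·(-1) + (1)·(1) = 1 + -1 + -1 + 1 + -1 + 1 + 1 + -1 + -1 + 1 + 1 + -1 + -1 + -1 + -1 + 1 = -2.
Rows 14 and 1 are not orthogonal (dot product = -2 ≠ 0), so H is not a Hadamard matrix.

(1,1) entry = 16; (14,1) entry = -2.


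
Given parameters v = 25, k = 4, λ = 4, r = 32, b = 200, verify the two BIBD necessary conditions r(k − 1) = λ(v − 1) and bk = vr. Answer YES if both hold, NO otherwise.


Condition (i): r(k − 1) = 32·3 = 96; λ(v − 1) = 4·24 = 96. Match? YES.
Condition (ii): bk = 200·4 = 800; vr = 25·32 = 800. Match? YES.
Both conditions hold? YES.

YES


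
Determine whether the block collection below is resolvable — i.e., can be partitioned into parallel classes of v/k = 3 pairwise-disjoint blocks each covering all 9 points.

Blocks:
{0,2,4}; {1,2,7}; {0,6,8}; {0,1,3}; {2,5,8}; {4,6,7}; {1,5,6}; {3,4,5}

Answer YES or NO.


v = 9, block size k = 3, number of blocks = 8.
For resolvability, blocks must partition into parallel classes of size v/k = 3.
Total blocks must therefore be a multiple of 3: 8 = 3·2 + 2 ⇒ not divisible ✗.
Resolvable? NO.

NO


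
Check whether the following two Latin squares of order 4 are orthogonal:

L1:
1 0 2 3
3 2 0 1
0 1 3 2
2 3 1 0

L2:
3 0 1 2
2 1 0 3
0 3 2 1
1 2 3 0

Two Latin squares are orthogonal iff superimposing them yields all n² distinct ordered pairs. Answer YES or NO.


Form the n² = 16 superimposed pairs (L1[i][j], L2[i][j]), row by row (rows and columns indexed from 0):
row 0: (1,3) (0,0) (2,1) (3,2)
row 1: (3,2) (2,1) (0,0) (1,3)
row 2: (0,0) (1,3) (3,2) (2,1)
row 3: (2,1) (3,2) (1,3) (0,0)
Orthogonality requires all 16 pairs distinct.
But the pair (3,2) repeats: cell (0,3) has L1 = 3, L2 = 2, and cell (1,0) has L1 = 3, L2 = 2.
A repeated pair means some other pair never occurs (only 4 distinct pairs out of 16), so the squares are not orthogonal.
Conclusion: NO.

NO


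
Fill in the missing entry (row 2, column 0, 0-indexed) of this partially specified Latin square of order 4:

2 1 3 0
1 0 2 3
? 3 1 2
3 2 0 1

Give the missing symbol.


Row 2 contains symbols [1, 2, 3] — missing [0].
Column 0 contains symbols [1, 2, 3] — missing [0].
The missing symbol must appear in both missing sets; intersection = [0].
Therefore the hidden value is 0.

Missing value = 0.


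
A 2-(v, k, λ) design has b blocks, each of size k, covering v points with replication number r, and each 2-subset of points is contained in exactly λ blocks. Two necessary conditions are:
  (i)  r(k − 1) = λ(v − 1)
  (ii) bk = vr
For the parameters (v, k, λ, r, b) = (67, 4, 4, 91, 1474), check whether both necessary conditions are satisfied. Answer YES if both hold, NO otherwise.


Condition (i): r(k − 1) = 91·3 = 273; λ(v − 1) = 4·66 = 264. Match? NO.
Condition (ii): bk = 1474·4 = 5896; vr = 67·91 = 6097. Match? NO.
Both conditions hold? NO.

NO


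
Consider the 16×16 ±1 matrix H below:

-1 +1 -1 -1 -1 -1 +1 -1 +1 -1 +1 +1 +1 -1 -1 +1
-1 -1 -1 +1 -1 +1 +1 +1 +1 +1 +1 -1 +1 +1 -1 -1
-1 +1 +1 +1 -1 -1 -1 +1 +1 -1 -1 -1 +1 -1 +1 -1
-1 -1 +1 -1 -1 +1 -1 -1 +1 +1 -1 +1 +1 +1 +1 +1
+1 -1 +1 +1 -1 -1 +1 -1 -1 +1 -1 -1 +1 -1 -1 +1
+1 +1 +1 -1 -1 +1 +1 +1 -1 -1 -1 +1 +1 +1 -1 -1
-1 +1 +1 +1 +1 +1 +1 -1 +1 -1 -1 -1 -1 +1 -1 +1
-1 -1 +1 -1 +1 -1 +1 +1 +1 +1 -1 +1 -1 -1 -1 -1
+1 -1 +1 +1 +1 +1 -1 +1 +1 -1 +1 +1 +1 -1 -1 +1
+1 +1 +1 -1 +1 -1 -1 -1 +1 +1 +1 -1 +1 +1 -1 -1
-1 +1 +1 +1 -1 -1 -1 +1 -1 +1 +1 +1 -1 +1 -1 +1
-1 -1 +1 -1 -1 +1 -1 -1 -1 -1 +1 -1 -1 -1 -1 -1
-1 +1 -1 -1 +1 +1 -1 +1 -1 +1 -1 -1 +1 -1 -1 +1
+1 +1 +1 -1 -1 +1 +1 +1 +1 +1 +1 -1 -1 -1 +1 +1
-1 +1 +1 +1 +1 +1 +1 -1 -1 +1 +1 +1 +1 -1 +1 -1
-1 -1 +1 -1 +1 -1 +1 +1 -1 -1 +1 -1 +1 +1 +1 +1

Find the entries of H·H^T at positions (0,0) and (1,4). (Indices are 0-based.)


Row 0 of H: [-1, 1, -1, -1, -1, -1, 1, -1, 1, -1, 1, 1, 1, -1, -1, 1].
Row 1 of H: [-1, -1, -1, 1, -1, 1, 1, 1, 1, 1, 1, -1, 1, 1, -1, -1].
Row 4 of H: [1, -1, 1, 1, -1, -1, 1, -1, -1, 1, -1, -1, 1, -1, -1, 1].
(H·H^T)[0][0] = Σ_j H[0][j]·H[0][j] = (-1)² + (1)² + (-1)² + (-1)² + (-1)² + (-1)² + (1)² + (-1)² + (1)² + (-1)² + (1)² + (1)² + (1)² + (-1)² + (-1)² + (1)² = 1 + 1 + 1 + 1 + 1 + 1 + 1 + 1 + 1 + 1 + 1 + 1 + 1 + 1 + 1 + 1 = 16.
(H·H^T)[1][4] = Σ_j H[1][j]·H[4][j] = (-1)·(1) + (-1)·(-1) + (-1)·(1) + (1)·(1) + (-1)·(-1) + (1)·(-1) + (1)·(1) + (1)·(-1) + (1)·(-1) + (1)·(1) + (1)·(-1) + (-1)·(-1) + (1)·(1) + (1)·(-1) + (-1)·(-1) + (-1)·(1) = -1 + 1 + -1 + 1 + 1 + -1 + 1 + -1 + -1 + 1 + -1 + 1 + 1 + -1 + 1 + -1 = 0.
So rows 1 and 4 are orthogonal; the diagonal entry equals n = 16.

(0,0) entry = 16; (1,4) entry = 0.


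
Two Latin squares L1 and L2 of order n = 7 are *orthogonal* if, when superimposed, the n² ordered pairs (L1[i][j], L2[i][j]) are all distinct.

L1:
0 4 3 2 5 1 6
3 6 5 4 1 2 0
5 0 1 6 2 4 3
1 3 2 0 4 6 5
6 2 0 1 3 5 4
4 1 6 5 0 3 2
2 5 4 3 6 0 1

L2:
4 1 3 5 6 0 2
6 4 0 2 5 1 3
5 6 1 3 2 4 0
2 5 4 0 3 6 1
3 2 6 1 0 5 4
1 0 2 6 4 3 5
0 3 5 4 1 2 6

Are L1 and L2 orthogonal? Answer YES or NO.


Form the n² = 49 superimposed pairs (L1[i][j], L2[i][j]), row by row (rows and columns indexed from 0):
row 0: (0,4) (4,1) (3,3) (2,5) (5,6) (1,0) (6,2)
row 1: (3,6) (6,4) (5,0) (4,2) (1,5) (2,1) (0,3)
row 2: (5,5) (0,6) (1,1) (6,3) (2,2) (4,4) (3,0)
row 3: (1,2) (3,5) (2,4) (0,0) (4,3) (6,6) (5,1)
row 4: (6,3) (2,2) (0,6) (1,1) (3,0) (5,5) (4,4)
row 5: (4,1) (1,0) (6,2) (5,6) (0,4) (3,3) (2,5)
row 6: (2,0) (5,3) (4,5) (3,4) (6,1) (0,2) (1,6)
Orthogonality requires all 49 pairs distinct.
But the pair (6,3) repeats: cell (2,3) has L1 = 6, L2 = 3, and cell (4,0) has L1 = 6, L2 = 3.
A repeated pair means some other pair never occurs (only 35 distinct pairs out of 49), so the squares are not orthogonal.
Conclusion: NO.

NO


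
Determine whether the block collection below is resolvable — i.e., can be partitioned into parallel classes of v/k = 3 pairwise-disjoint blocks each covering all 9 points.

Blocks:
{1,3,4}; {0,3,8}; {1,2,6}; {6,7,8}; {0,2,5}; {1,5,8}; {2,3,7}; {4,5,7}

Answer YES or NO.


v = 9, block size k = 3, number of blocks = 8.
For resolvability, blocks must partition into parallel classes of size v/k = 3.
Total blocks must therefore be a multiple of 3: 8 = 3·2 + 2 ⇒ not divisible ✗.
Resolvable? NO.

NO


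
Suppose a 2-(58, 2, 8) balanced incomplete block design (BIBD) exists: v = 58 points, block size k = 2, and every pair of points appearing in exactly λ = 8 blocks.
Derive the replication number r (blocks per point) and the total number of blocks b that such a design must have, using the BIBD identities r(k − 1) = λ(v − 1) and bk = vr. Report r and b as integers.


Any 2-(v, k, λ) BIBD satisfies two necessary conditions:
  (i)  Each point sits in r blocks, and counting incidences through any fixed point gives r(k − 1) = λ(v − 1), so r = λ(v − 1)/(k − 1).
  (ii) Total incidences bk = vr, so b = vr/k.
Step 1: r = λ(v − 1)/(k − 1) = 8·(58 − 1)/(2 − 1) = 8·57/1 = 456/1 = 456.
Step 2: b = vr/k = 58·456/2 = 26448/2 = 13224.
Check integrality: r = 456 ∈ Z ✓, b = 13224 ∈ Z ✓.
(These identities are necessary conditions: they determine r and b for any design with these parameters, but do not by themselves prove that one exists.)

r = 456, b = 13224.


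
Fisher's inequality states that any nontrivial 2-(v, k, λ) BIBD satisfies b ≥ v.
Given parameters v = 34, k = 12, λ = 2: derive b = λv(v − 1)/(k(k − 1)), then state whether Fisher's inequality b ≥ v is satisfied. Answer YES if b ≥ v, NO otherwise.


b = λv(v − 1)/(k(k − 1)) = 2·34·33/(12·11) = 2244/132 = 17.
Compare with v = 34: b < v, so Fisher's inequality fails.

NO


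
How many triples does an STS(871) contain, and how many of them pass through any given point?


An STS(v) is a 2-(v, 3, 1) BIBD: block size k = 3, λ = 1.
Replication: r(k − 1) = λ(v − 1) ⇒ r·2 = 871 − 1 = 870 ⇒ r = 435.
Block count: bk = vr ⇒ b·3 = 871·435 = 378885 ⇒ b = 126295.

r = 435, b = 126295.


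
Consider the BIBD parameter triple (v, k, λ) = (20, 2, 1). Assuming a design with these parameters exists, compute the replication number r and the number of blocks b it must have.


Any 2-(v, k, λ) BIBD satisfies two necessary conditions:
  (i)  Each point sits in r blocks, and counting incidences through any fixed point gives r(k − 1) = λ(v − 1), so r = λ(v − 1)/(k − 1).
  (ii) Total incidences bk = vr, so b = vr/k.
Step 1: r = λ(v − 1)/(k − 1) = 1·(20 − 1)/(2 − 1) = 1·19/1 = 19/1 = 19.
Step 2: b = vr/k = 20·19/2 = 380/2 = 190.
Check integrality: r = 19 ∈ Z ✓, b = 190 ∈ Z ✓.
(These identities are necessary conditions: they determine r and b for any design with these parameters, but do not by themselves prove that one exists.)

r = 19, b = 190.


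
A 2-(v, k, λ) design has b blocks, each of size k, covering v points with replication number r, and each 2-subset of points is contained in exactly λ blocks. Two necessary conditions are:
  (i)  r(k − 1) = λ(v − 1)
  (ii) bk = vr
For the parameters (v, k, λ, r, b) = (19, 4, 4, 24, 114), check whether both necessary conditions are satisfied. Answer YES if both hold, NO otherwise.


Condition (i): r(k − 1) = 24·3 = 72; λ(v − 1) = 4·18 = 72. Match? YES.
Condition (ii): bk = 114·4 = 456; vr = 19·24 = 456. Match? YES.
Both conditions hold? YES.

YES


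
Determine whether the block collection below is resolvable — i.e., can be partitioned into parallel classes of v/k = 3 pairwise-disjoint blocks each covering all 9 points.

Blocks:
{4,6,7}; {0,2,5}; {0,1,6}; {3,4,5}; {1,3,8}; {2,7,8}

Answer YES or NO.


v = 9, block size k = 3, number of blocks = 6.
For resolvability, blocks must partition into parallel classes of size v/k = 3.
Total blocks must therefore be a multiple of 3: 6 = 3·2 + 0 ⇒ divisible ✓.
Greedy packing gives 2 candidate class(es). Each should be a full parallel class (size 3, covers all 9 points).
  Class 1 (3 blocks): {4,6,7}; {0,2,5}; {1,3,8}. Points covered: [0, 1, 2, 3, 4, 5, 6, 7, 8].
  Class 2 (3 blocks): {0,1,6}; {3,4,5}; {2,7,8}. Points covered: [0, 1, 2, 3, 4, 5, 6, 7, 8].
All classes full (size 3)? YES. All classes cover every point? YES.
Resolvable? YES.

YES
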